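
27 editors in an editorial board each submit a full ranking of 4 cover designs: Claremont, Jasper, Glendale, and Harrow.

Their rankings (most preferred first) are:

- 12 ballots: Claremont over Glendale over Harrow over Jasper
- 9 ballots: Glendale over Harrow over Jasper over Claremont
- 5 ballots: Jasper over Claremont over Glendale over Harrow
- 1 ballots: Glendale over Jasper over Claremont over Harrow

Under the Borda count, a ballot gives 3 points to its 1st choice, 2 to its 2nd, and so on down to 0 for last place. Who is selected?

Glendale

Borda scores:
  Claremont: 12·3 + 9·0 + 5·2 + 1 = 47
  Jasper: 12·0 + 9·1 + 5·3 + 2 = 26
  Glendale: 12·2 + 9·3 + 5·1 + 3 = 59
  Harrow: 12·1 + 9·2 + 5·0 + 0 = 30
Glendale has the highest total.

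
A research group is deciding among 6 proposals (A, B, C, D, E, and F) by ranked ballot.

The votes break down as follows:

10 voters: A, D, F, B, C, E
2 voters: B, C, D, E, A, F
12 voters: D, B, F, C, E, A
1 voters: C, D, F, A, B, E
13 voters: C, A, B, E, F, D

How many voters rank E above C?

Ballots ranking E above C: 0.
Ballots ranking C above E: 10+2+12+1+13 = 38.
So 0 of 38 voters prefer E to C.

0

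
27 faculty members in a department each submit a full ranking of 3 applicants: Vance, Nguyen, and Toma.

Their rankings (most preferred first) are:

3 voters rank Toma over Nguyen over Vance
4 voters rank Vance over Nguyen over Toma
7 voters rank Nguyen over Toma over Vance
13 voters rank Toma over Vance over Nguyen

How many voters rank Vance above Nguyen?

17

Ballots ranking Vance above Nguyen: 4+13 = 17.
Ballots ranking Nguyen above Vance: 3+7 = 10.
So 17 of 27 voters prefer Vance to Nguyen.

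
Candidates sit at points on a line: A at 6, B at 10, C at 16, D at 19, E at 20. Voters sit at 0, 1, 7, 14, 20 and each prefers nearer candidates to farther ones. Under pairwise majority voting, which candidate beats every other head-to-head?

A

With single-peaked preferences on a line, the Condorcet winner is the candidate closest to the median voter.
The median voter (position 7) is closest to A at 6.
Check: A vs B — voters closer to A: 3 of 5.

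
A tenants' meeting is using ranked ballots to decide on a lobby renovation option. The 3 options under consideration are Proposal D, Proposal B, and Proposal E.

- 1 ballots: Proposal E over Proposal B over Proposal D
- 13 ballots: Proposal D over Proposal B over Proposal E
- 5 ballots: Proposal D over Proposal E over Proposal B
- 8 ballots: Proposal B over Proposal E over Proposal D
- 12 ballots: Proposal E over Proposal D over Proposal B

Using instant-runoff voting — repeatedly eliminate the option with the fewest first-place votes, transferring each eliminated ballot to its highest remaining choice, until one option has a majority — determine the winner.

Round 1: Proposal D 18, Proposal E 13, Proposal B 8. Proposal B has the fewest and is eliminated.
Round 2: Proposal E 21, Proposal D 18. Proposal E has a majority.

Proposal E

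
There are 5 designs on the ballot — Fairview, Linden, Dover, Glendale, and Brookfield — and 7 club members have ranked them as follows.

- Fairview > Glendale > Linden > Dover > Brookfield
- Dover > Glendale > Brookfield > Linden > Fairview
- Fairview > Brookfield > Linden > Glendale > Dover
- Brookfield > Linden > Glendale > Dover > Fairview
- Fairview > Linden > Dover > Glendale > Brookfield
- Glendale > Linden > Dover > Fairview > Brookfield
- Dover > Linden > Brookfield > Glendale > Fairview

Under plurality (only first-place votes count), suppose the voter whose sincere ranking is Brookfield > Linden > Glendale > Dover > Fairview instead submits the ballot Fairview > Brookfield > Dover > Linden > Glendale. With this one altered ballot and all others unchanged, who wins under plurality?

First-place totals with the altered ballot: Fairview 4, Linden 0, Dover 2, Glendale 1, Brookfield 0.
The winner is unchanged: still Fairview.

Fairview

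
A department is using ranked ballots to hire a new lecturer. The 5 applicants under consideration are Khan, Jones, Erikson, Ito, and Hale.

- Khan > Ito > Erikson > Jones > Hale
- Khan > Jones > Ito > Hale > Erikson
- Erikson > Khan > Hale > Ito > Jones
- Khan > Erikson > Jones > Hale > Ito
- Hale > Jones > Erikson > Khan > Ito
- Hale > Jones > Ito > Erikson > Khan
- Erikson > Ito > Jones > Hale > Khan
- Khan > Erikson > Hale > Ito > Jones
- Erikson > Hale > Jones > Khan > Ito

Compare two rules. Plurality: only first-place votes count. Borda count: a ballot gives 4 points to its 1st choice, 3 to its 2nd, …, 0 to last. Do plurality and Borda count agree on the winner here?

No

Plurality first-place counts: Khan 4, Jones 0, Erikson 3, Ito 0, Hale 2 → Khan.
Borda totals: Khan 21, Jones 16, Erikson 23, Ito 12, Hale 18 → Erikson.
The two rules disagree: plurality picks Khan, Borda picks Erikson.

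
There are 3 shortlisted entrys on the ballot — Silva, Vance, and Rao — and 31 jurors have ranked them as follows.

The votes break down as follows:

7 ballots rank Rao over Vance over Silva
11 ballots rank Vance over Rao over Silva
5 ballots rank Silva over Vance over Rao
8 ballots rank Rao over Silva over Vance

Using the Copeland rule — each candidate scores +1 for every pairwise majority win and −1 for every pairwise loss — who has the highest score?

Vance

Pairwise results:
  Silva vs Vance: Vance wins 18–13.
  Silva vs Rao: Rao wins 26–5.
  Vance vs Rao: Vance wins 16–15.
Copeland scores (wins − losses):
  Silva: 0 − 2 = -2
  Vance: 2 − 0 = 2
  Rao: 1 − 1 = 0
Vance has the best Copeland score.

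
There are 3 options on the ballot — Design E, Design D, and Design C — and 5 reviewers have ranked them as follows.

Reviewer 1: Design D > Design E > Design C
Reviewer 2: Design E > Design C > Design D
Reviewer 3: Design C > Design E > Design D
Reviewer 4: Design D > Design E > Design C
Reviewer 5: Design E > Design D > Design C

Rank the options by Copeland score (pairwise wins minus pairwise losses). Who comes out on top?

Design E

Pairwise results:
  Design E vs Design D: Design E wins 3–2.
  Design E vs Design C: Design E wins 4–1.
  Design D vs Design C: Design D wins 3–2.
Copeland scores (wins − losses):
  Design E: 2 − 0 = 2
  Design D: 1 − 1 = 0
  Design C: 0 − 2 = -2
Design E has the best Copeland score.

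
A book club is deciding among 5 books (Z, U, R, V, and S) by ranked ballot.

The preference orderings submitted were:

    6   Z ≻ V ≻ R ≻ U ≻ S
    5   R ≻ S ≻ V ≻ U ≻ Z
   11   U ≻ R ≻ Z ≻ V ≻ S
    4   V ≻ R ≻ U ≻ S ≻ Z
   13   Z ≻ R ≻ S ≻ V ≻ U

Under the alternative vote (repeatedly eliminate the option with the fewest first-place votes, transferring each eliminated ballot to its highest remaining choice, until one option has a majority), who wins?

Round 1: Z 19, U 11, R 5, V 4, S 0. S has the fewest and is eliminated.
Round 2: Z 19, U 11, R 5, V 4. V has the fewest and is eliminated.
Round 3: Z 19, U 11, R 9. R has the fewest and is eliminated.
Round 4: U 20, Z 19. U has a majority.

U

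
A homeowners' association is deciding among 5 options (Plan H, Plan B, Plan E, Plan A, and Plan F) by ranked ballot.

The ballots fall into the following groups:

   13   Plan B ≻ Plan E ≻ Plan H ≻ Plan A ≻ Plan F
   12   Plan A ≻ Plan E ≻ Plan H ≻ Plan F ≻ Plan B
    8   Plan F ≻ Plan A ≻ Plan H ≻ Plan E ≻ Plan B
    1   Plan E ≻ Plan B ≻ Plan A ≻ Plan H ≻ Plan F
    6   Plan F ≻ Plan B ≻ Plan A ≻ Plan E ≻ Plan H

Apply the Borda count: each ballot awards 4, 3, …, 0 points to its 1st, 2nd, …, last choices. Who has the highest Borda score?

Plan A

Borda scores:
  Plan H: 13·2 + 12·2 + 8·2 + 1 + 6·0 = 67
  Plan B: 13·4 + 12·0 + 8·0 + 3 + 6·3 = 73
  Plan E: 13·3 + 12·3 + 8·1 + 4 + 6·1 = 93
  Plan A: 13·1 + 12·4 + 8·3 + 2 + 6·2 = 99
  Plan F: 13·0 + 12·1 + 8·4 + 0 + 6·4 = 68
Plan A has the highest total.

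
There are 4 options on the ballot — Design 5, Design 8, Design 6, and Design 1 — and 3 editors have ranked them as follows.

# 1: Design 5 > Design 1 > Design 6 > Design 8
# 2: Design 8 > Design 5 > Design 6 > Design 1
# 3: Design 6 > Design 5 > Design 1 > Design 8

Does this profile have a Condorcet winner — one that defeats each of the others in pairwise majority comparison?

Yes

Head-to-head results (3 voters total):
Design 5 vs Design 8: Design 5 wins 2–1.
Design 5 vs Design 6: Design 5 wins 2–1.
Design 5 vs Design 1: Design 5 wins 3–0.
Design 8 vs Design 6: Design 6 wins 2–1.
Design 8 vs Design 1: Design 1 wins 2–1.
Design 6 vs Design 1: Design 6 wins 2–1.
Design 5 beats each rival — Design 8 (2–1), Design 6 (2–1), Design 1 (3–0) — so Design 5 is the Condorcet winner.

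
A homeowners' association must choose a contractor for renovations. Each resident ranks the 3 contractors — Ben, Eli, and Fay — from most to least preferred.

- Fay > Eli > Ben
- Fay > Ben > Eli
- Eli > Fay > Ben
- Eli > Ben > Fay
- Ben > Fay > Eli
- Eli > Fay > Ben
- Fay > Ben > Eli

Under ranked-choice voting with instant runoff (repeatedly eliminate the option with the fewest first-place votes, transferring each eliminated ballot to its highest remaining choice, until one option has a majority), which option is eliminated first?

Round 1: Eli 3, Fay 3, Ben 1. Ben has the fewest and is eliminated.
Round 2: Fay 4, Eli 3. Fay has a majority.

Ben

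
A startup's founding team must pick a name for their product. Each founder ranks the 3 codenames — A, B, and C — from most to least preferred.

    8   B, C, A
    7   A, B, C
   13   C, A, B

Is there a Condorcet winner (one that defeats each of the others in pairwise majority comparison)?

No

Head-to-head results (28 voters total):
A vs B: A wins 20–8.
A vs C: C wins 21–7.
B vs C: B wins 15–13.
No candidate beats all others: A beats B beats C beats A, a majority cycle.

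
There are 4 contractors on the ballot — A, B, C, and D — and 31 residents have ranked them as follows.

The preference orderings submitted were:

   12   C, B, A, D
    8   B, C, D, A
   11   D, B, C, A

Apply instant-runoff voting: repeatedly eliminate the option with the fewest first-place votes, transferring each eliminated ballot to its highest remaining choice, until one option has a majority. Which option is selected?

C

Round 1: C 12, D 11, B 8, A 0. A has the fewest and is eliminated.
Round 2: C 12, D 11, B 8. B has the fewest and is eliminated.
Round 3: C 20, D 11. C has a majority.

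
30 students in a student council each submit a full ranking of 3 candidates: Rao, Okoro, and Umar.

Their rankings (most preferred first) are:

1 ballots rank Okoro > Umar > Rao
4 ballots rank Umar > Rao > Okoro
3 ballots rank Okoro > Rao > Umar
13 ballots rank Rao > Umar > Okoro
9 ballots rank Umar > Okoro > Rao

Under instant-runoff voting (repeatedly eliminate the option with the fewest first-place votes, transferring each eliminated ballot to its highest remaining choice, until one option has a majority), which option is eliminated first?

Round 1: Rao 13, Umar 13, Okoro 4. Okoro has the fewest and is eliminated.
Round 2: Rao 16, Umar 14. Rao has a majority.

Okoro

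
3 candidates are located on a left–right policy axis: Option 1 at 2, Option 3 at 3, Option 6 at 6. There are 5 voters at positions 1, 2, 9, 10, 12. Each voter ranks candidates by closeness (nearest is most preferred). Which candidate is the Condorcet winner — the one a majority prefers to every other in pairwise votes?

Option 6

With single-peaked preferences on a line, the Condorcet winner is the candidate closest to the median voter.
The median voter (position 9) is closest to Option 6 at 6.
Check: Option 6 vs Option 1 — voters closer to Option 6: 3 of 5.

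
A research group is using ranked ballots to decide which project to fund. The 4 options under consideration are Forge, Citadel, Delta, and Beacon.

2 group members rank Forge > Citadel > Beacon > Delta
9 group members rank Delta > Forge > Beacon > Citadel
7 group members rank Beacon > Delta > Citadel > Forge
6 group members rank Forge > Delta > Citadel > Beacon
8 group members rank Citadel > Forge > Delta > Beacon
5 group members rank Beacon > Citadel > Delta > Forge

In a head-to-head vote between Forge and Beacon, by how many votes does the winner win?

13

Ballots ranking Forge above Beacon: 2+9+6+8 = 25.
Ballots ranking Beacon above Forge: 7+5 = 12.
Forge wins 25–12, a margin of 13.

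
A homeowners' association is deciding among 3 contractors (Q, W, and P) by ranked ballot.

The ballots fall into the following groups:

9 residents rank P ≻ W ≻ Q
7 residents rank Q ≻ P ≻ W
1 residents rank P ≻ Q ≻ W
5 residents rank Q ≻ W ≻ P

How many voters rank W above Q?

9

Ballots ranking W above Q: 9.
Ballots ranking Q above W: 7+1+5 = 13.
So 9 of 22 voters prefer W to Q.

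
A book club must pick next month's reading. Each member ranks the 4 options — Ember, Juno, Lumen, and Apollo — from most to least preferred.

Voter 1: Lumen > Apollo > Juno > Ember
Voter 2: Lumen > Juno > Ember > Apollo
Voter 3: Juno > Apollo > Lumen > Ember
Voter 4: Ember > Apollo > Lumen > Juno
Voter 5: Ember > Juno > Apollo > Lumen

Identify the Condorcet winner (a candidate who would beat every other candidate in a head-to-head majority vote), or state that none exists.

Head-to-head results (5 voters total):
Ember vs Juno: Juno wins 3–2.
Ember vs Lumen: Lumen wins 3–2.
Ember vs Apollo: Ember wins 3–2.
Juno vs Lumen: Lumen wins 3–2.
Juno vs Apollo: Juno wins 3–2.
Lumen vs Apollo: Apollo wins 3–2.
No candidate beats all others: Ember beats Apollo beats Lumen beats Ember, a majority cycle.

No Condorcet winner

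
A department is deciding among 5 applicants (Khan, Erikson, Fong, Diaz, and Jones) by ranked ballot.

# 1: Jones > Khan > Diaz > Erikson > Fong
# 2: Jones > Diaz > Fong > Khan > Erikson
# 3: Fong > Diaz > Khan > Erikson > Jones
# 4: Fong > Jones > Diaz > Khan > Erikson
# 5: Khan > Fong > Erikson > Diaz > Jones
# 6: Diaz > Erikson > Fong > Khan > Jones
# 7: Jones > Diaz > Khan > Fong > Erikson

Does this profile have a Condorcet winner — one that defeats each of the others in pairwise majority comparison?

No

Head-to-head results (7 voters total):
Khan vs Erikson: Khan wins 6–1.
Khan vs Fong: Fong wins 4–3.
Khan vs Diaz: Diaz wins 5–2.
Khan vs Jones: Jones wins 4–3.
Erikson vs Fong: Fong wins 5–2.
Erikson vs Diaz: Diaz wins 6–1.
Erikson vs Jones: Jones wins 4–3.
Fong vs Diaz: Diaz wins 4–3.
Fong vs Jones: Fong wins 4–3.
Diaz vs Jones: Jones wins 4–3.
No candidate beats all others: Fong beats Jones beats Diaz beats Fong, a majority cycle.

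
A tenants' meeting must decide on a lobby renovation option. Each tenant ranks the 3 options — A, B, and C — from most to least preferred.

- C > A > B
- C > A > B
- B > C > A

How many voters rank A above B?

2

Ballots ranking A above B: 2.
Ballots ranking B above A: 1.
So 2 of 3 voters prefer A to B.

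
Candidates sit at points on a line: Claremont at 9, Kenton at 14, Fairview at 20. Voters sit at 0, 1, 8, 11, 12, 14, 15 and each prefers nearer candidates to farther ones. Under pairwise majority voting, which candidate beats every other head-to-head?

Claremont

With single-peaked preferences on a line, the Condorcet winner is the candidate closest to the median voter.
The median voter (position 11) is closest to Claremont at 9.
Check: Claremont vs Kenton — voters closer to Claremont: 4 of 7.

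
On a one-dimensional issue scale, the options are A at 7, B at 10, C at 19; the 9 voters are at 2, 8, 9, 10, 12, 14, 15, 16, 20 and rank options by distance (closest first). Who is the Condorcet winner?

With single-peaked preferences on a line, the Condorcet winner is the candidate closest to the median voter.
The median voter (position 12) is closest to B at 10.
Check: B vs C — voters closer to B: 6 of 9.

B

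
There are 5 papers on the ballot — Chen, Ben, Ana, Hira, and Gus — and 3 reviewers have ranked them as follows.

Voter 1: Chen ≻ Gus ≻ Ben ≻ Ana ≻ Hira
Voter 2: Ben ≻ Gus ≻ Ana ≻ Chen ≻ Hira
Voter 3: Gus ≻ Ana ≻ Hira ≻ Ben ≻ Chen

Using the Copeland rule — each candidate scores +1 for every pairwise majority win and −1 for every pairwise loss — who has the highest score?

Pairwise results:
  Chen vs Ben: Ben wins 2–1.
  Chen vs Ana: Ana wins 2–1.
  Chen vs Hira: Chen wins 2–1.
  Chen vs Gus: Gus wins 2–1.
  Ben vs Ana: Ben wins 2–1.
  Ben vs Hira: Ben wins 2–1.
  Ben vs Gus: Gus wins 2–1.
  Ana vs Hira: Ana wins 3–0.
  Ana vs Gus: Gus wins 3–0.
  Hira vs Gus: Gus wins 3–0.
Copeland scores (wins − losses):
  Chen: 1 − 3 = -2
  Ben: 3 − 1 = 2
  Ana: 2 − 2 = 0
  Hira: 0 − 4 = -4
  Gus: 4 − 0 = 4
Gus has the best Copeland score.

Gus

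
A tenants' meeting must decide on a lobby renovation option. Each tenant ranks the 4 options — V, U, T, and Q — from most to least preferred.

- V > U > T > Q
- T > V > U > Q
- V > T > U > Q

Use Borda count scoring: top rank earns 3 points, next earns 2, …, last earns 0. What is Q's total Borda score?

0

Borda scores:
  V: 3 + 2 + 3 = 8
  U: 2 + 1 + 1 = 4
  T: 1 + 3 + 2 = 6
  Q: 0 + 0 + 0 = 0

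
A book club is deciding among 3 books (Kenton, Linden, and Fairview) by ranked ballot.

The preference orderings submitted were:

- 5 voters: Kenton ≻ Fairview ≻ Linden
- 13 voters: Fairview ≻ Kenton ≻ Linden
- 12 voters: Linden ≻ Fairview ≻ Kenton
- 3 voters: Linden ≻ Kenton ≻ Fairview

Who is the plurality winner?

First-place vote totals:
  Kenton: 5
  Linden: 15
  Fairview: 13
Linden has the most first-place votes.

Linden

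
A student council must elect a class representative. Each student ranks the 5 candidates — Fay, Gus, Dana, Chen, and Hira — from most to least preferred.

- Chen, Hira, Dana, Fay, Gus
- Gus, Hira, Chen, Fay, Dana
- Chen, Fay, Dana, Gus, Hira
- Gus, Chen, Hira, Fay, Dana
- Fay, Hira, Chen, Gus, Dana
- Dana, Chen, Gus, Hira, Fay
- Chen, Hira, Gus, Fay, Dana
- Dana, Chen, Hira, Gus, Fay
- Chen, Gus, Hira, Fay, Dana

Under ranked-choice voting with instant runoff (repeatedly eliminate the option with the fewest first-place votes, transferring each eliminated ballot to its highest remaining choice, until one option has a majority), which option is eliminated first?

Round 1: Chen 4, Gus 2, Dana 2, Fay 1, Hira 0. Hira has the fewest and is eliminated.
Round 2: Chen 4, Gus 2, Dana 2, Fay 1. Fay has the fewest and is eliminated.
Round 3: Chen 5, Gus 2, Dana 2. Chen has a majority.

Hira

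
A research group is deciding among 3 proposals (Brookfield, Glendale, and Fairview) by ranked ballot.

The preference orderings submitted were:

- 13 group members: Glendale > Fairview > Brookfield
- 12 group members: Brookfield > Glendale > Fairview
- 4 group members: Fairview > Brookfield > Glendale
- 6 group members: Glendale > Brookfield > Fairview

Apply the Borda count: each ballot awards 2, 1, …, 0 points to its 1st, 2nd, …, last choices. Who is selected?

Glendale

Borda scores:
  Brookfield: 13·0 + 12·2 + 4·1 + 6·1 = 34
  Glendale: 13·2 + 12·1 + 4·0 + 6·2 = 50
  Fairview: 13·1 + 12·0 + 4·2 + 6·0 = 21
Glendale has the highest total.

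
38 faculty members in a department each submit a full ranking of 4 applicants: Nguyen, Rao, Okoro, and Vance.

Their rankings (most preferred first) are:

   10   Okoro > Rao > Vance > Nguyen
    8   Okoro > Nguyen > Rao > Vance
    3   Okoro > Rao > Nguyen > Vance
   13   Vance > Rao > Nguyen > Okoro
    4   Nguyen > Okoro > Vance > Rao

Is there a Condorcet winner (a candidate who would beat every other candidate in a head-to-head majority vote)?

Yes

Head-to-head results (38 voters total):
Nguyen vs Rao: Rao wins 26–12.
Nguyen vs Okoro: Okoro wins 21–17.
Nguyen vs Vance: Vance wins 23–15.
Rao vs Okoro: Okoro wins 25–13.
Rao vs Vance: Rao wins 21–17.
Okoro vs Vance: Okoro wins 25–13.
Okoro beats each rival — Nguyen (21–17), Rao (25–13), Vance (25–13) — so Okoro is the Condorcet winner.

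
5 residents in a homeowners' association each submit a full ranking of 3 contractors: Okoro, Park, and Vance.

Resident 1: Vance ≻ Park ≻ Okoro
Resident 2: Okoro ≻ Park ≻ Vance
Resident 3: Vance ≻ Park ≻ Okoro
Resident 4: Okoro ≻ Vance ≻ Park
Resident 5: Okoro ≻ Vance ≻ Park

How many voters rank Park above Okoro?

Ballots ranking Park above Okoro: 2.
Ballots ranking Okoro above Park: 3.
So 2 of 5 voters prefer Park to Okoro.

2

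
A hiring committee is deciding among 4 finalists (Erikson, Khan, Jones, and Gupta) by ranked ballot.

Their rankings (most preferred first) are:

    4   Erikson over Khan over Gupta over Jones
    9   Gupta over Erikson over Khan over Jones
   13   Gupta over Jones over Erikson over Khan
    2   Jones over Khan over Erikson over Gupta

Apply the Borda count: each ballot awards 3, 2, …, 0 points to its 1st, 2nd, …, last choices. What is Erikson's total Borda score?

Borda scores:
  Erikson: 4·3 + 9·2 + 13·1 + 2·1 = 45
  Khan: 4·2 + 9·1 + 13·0 + 2·2 = 21
  Jones: 4·0 + 9·0 + 13·2 + 2·3 = 32
  Gupta: 4·1 + 9·3 + 13·3 + 2·0 = 70

45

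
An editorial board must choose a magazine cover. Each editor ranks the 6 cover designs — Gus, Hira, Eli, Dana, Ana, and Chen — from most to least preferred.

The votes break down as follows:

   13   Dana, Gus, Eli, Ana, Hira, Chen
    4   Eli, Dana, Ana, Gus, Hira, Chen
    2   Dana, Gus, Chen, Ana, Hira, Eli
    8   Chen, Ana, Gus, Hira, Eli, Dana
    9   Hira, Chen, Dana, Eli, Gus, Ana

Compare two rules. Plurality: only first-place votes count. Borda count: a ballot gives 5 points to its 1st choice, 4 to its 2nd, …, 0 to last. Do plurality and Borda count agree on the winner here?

Plurality first-place counts: Gus 0, Hira 9, Eli 4, Dana 15, Ana 0, Chen 8 → Dana.
Borda totals: Gus 101, Hira 80, Eli 85, Dana 118, Ana 74, Chen 82 → Dana.
The two rules agree on Dana.

Yes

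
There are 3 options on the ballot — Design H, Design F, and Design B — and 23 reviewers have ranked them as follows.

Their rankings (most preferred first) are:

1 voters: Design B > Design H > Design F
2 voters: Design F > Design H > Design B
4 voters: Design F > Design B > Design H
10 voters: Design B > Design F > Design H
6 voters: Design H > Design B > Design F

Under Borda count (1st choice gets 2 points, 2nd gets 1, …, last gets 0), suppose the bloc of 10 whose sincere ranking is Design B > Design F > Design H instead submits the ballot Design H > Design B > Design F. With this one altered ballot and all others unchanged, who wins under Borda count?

Design H

Borda totals with the altered ballot: Design H 35, Design F 12, Design B 22.
The switch changes the winner from Design B to Design H.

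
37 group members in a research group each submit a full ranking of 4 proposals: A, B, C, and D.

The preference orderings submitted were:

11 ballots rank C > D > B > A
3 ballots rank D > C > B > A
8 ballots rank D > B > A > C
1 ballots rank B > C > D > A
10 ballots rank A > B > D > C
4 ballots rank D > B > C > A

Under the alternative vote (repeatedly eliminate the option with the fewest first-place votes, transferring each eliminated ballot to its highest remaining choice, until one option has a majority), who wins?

Round 1: D 15, C 11, A 10, B 1. B has the fewest and is eliminated.
Round 2: D 15, C 12, A 10. A has the fewest and is eliminated.
Round 3: D 25, C 12. D has a majority.

D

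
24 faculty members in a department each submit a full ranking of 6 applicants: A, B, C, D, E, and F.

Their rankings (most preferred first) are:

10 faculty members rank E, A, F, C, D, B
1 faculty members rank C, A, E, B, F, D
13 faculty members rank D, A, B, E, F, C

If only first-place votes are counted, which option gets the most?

D

First-place vote totals:
  A: 0
  B: 0
  C: 1
  D: 13
  E: 10
  F: 0
D has the most first-place votes.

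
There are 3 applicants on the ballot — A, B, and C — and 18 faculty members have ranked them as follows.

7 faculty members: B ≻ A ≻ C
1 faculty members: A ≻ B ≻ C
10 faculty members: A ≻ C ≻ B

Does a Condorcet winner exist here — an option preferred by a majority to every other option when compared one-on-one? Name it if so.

A

Head-to-head results (18 voters total):
A vs B: A wins 11–7.
A vs C: A wins 18–0.
B vs C: C wins 10–8.
A beats each rival — B (11–7), C (18–0) — so A is the Condorcet winner.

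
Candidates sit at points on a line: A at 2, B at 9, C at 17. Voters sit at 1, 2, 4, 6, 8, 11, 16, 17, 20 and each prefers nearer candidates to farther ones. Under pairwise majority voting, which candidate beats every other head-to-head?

B

With single-peaked preferences on a line, the Condorcet winner is the candidate closest to the median voter.
The median voter (position 8) is closest to B at 9.
Check: B vs C — voters closer to B: 6 of 9.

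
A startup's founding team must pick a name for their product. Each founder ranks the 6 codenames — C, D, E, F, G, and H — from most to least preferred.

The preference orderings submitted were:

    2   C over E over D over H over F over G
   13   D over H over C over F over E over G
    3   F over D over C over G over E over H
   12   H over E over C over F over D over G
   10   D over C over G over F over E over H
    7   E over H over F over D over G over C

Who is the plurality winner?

D

First-place vote totals:
  C: 2
  D: 23
  E: 7
  F: 3
  G: 0
  H: 12
D has the most first-place votes.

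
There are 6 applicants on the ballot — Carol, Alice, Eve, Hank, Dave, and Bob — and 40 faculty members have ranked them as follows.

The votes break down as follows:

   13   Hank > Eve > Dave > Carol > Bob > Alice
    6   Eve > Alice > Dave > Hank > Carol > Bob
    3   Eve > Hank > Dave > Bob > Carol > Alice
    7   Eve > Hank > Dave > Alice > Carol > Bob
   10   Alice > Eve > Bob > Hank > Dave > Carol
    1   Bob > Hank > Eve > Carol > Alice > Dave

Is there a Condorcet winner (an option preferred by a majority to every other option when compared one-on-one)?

Head-to-head results (40 voters total):
Carol vs Alice: Alice wins 23–17.
Carol vs Eve: Eve wins 40–0.
Carol vs Hank: Hank wins 40–0.
Carol vs Dave: Dave wins 39–1.
Carol vs Bob: Carol wins 26–14.
Alice vs Eve: Eve wins 30–10.
Alice vs Hank: Hank wins 24–16.
Alice vs Dave: Dave wins 23–17.
Alice vs Bob: Alice wins 23–17.
Eve vs Hank: Eve wins 26–14.
Eve vs Dave: Eve wins 40–0.
Eve vs Bob: Eve wins 39–1.
Hank vs Dave: Hank wins 34–6.
Hank vs Bob: Hank wins 29–11.
Dave vs Bob: Dave wins 29–11.
Eve beats each rival — Carol (40–0), Alice (30–10), Hank (26–14), Dave (40–0), Bob (39–1) — so Eve is the Condorcet winner.

Yes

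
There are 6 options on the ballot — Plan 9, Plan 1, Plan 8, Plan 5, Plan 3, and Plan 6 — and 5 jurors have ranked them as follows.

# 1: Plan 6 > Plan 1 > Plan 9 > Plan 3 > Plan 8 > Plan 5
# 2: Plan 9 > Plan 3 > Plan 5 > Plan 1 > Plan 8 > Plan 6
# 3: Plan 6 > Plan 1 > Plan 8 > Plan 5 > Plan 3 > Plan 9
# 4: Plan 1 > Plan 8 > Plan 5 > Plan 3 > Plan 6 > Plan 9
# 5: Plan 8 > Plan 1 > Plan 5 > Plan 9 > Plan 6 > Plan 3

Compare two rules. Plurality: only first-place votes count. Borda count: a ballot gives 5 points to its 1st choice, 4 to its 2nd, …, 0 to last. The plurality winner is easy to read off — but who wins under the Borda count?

Plurality first-place counts: Plan 9 1, Plan 1 1, Plan 8 1, Plan 5 0, Plan 3 0, Plan 6 2 → Plan 6.
Borda totals: Plan 9 10, Plan 1 19, Plan 8 14, Plan 5 11, Plan 3 9, Plan 6 12 → Plan 1.

Plan 1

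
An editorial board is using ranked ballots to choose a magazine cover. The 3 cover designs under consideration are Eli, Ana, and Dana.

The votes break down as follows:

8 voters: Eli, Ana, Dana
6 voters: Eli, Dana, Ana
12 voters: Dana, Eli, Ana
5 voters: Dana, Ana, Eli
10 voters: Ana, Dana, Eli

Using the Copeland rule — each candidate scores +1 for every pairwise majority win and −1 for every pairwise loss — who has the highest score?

Pairwise results:
  Eli vs Ana: Eli wins 26–15.
  Eli vs Dana: Dana wins 27–14.
  Ana vs Dana: Dana wins 23–18.
Copeland scores (wins − losses):
  Eli: 1 − 1 = 0
  Ana: 0 − 2 = -2
  Dana: 2 − 0 = 2
Dana has the best Copeland score.

Dana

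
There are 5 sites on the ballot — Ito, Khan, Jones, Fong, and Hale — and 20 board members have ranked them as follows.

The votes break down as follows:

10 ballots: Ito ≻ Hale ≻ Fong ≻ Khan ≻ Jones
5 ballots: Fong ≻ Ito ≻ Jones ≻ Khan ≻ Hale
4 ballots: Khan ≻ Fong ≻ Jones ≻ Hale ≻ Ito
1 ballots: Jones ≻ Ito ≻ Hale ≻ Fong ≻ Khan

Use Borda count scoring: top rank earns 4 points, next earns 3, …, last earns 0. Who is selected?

Borda scores:
  Ito: 10·4 + 5·3 + 4·0 + 3 = 58
  Khan: 10·1 + 5·1 + 4·4 + 0 = 31
  Jones: 10·0 + 5·2 + 4·2 + 4 = 22
  Fong: 10·2 + 5·4 + 4·3 + 1 = 53
  Hale: 10·3 + 5·0 + 4·1 + 2 = 36
Ito has the highest total.

Ito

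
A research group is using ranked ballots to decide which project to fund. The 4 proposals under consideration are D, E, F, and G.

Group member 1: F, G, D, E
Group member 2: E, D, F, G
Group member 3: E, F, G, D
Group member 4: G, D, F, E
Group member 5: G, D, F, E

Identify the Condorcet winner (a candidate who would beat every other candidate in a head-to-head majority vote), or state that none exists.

There is no Condorcet winner

Head-to-head results (5 voters total):
D vs E: D wins 3–2.
D vs F: D wins 3–2.
D vs G: G wins 4–1.
E vs F: F wins 3–2.
E vs G: G wins 3–2.
F vs G: F wins 3–2.
No candidate beats all others: D beats F beats G beats D, a majority cycle.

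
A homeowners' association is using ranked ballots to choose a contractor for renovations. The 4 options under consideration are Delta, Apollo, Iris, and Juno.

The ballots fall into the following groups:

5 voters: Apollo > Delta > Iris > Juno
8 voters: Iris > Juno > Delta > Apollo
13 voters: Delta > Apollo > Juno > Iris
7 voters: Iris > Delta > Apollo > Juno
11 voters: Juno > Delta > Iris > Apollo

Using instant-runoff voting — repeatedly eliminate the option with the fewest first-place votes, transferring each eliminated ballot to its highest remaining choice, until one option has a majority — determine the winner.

Round 1: Iris 15, Delta 13, Juno 11, Apollo 5. Apollo has the fewest and is eliminated.
Round 2: Delta 18, Iris 15, Juno 11. Juno has the fewest and is eliminated.
Round 3: Delta 29, Iris 15. Delta has a majority.

Delta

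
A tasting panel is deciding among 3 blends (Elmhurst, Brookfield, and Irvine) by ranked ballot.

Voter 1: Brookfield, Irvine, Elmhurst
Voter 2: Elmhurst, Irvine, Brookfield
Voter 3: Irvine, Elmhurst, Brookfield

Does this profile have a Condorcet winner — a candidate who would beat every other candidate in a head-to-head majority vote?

Yes

Head-to-head results (3 voters total):
Elmhurst vs Brookfield: Elmhurst wins 2–1.
Elmhurst vs Irvine: Irvine wins 2–1.
Brookfield vs Irvine: Irvine wins 2–1.
Irvine beats each rival — Elmhurst (2–1), Brookfield (2–1) — so Irvine is the Condorcet winner.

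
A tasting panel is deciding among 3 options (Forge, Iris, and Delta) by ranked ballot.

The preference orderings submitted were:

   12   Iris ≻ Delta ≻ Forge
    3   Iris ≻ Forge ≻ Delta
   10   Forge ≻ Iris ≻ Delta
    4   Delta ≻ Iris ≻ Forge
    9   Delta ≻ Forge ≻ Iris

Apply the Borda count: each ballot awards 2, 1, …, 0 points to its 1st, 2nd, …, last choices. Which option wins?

Iris

Borda scores:
  Forge: 12·0 + 3·1 + 10·2 + 4·0 + 9·1 = 32
  Iris: 12·2 + 3·2 + 10·1 + 4·1 + 9·0 = 44
  Delta: 12·1 + 3·0 + 10·0 + 4·2 + 9·2 = 38
Iris has the highest total.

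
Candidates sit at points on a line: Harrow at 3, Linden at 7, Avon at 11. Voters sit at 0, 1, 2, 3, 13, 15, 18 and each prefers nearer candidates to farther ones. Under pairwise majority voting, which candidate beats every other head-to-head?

Harrow

With single-peaked preferences on a line, the Condorcet winner is the candidate closest to the median voter.
The median voter (position 3) is closest to Harrow at 3.
Check: Harrow vs Linden — voters closer to Harrow: 4 of 7.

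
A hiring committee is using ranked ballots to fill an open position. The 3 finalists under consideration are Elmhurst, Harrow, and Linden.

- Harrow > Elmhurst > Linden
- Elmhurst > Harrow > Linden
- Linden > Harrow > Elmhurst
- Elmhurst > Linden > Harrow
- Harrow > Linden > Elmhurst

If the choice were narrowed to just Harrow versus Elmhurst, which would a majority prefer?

Ballots ranking Harrow above Elmhurst: 3.
Ballots ranking Elmhurst above Harrow: 2.
Harrow wins the head-to-head, 3–2.

Harrow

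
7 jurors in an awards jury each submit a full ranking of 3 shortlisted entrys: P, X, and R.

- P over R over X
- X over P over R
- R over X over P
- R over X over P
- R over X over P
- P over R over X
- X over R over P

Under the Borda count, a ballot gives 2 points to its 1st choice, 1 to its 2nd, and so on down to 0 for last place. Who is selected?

R

Borda scores:
  P: 2 + 1 + 0 + 0 + 0 + 2 + 0 = 5
  X: 0 + 2 + 1 + 1 + 1 + 0 + 2 = 7
  R: 1 + 0 + 2 + 2 + 2 + 1 + 1 = 9
R has the highest total.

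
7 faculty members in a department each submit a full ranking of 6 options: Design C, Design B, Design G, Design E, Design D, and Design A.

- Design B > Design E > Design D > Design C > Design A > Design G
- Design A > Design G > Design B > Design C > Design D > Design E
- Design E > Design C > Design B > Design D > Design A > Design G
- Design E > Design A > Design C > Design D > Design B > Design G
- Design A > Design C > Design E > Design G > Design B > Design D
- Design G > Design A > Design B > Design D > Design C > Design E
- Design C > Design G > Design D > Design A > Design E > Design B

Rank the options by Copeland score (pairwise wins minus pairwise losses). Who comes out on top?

Pairwise results:
  Design C vs Design B: Design C wins 4–3.
  Design C vs Design G: Design C wins 5–2.
  Design C vs Design E: Design C wins 4–3.
  Design C vs Design D: Design C wins 5–2.
  Design C vs Design A: Design A wins 4–3.
  Design B vs Design G: Design G wins 4–3.
  Design B vs Design E: Design E wins 4–3.
  Design B vs Design D: Design B wins 5–2.
  Design B vs Design A: Design A wins 5–2.
  Design G vs Design E: Design E wins 4–3.
  Design G vs Design D: Design G wins 4–3.
  Design G vs Design A: Design A wins 5–2.
  Design E vs Design D: Design E wins 4–3.
  Design E vs Design A: Design A wins 4–3.
  Design D vs Design A: Design A wins 4–3.
Copeland scores (wins − losses):
  Design C: 4 − 1 = 3
  Design B: 1 − 4 = -3
  Design G: 2 − 3 = -1
  Design E: 3 − 2 = 1
  Design D: 0 − 5 = -5
  Design A: 5 − 0 = 5
Design A has the best Copeland score.

Design A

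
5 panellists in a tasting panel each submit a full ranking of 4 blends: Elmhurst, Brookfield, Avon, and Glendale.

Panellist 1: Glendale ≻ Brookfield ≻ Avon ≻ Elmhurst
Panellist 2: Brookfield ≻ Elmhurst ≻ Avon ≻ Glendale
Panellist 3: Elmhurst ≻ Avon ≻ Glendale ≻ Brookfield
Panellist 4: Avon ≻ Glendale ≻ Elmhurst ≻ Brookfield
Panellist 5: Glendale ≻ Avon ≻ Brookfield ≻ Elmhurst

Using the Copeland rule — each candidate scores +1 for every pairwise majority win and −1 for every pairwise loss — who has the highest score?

Pairwise results:
  Elmhurst vs Brookfield: Brookfield wins 3–2.
  Elmhurst vs Avon: Avon wins 3–2.
  Elmhurst vs Glendale: Glendale wins 3–2.
  Brookfield vs Avon: Avon wins 3–2.
  Brookfield vs Glendale: Glendale wins 4–1.
  Avon vs Glendale: Avon wins 3–2.
Copeland scores (wins − losses):
  Elmhurst: 0 − 3 = -3
  Brookfield: 1 − 2 = -1
  Avon: 3 − 0 = 3
  Glendale: 2 − 1 = 1
Avon has the best Copeland score.

Avon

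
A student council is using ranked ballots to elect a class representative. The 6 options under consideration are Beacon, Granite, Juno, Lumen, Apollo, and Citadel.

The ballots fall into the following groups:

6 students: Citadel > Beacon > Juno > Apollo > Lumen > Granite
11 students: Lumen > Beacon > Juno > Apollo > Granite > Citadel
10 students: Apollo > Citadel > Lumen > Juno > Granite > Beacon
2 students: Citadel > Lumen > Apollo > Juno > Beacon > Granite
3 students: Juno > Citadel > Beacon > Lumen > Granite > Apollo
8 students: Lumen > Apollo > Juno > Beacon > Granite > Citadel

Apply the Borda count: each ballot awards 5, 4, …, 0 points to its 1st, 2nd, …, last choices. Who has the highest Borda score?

Lumen

Borda scores:
  Beacon: 6·4 + 11·4 + 10·0 + 2·1 + 3·3 + 8·2 = 95
  Granite: 6·0 + 11·1 + 10·1 + 2·0 + 3·1 + 8·1 = 32
  Juno: 6·3 + 11·3 + 10·2 + 2·2 + 3·5 + 8·3 = 114
  Lumen: 6·1 + 11·5 + 10·3 + 2·4 + 3·2 + 8·5 = 145
  Apollo: 6·2 + 11·2 + 10·5 + 2·3 + 3·0 + 8·4 = 122
  Citadel: 6·5 + 11·0 + 10·4 + 2·5 + 3·4 + 8·0 = 92
Lumen has the highest total.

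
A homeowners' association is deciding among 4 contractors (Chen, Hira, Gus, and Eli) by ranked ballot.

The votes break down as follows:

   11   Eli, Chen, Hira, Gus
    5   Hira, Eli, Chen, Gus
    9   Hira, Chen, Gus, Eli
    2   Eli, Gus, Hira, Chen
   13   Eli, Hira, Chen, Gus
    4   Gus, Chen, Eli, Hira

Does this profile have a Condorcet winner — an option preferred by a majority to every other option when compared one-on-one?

Head-to-head results (44 voters total):
Chen vs Hira: Hira wins 29–15.
Chen vs Gus: Chen wins 38–6.
Chen vs Eli: Eli wins 31–13.
Hira vs Gus: Hira wins 38–6.
Hira vs Eli: Eli wins 30–14.
Gus vs Eli: Eli wins 31–13.
Eli beats each rival — Chen (31–13), Hira (30–14), Gus (31–13) — so Eli is the Condorcet winner.

Yes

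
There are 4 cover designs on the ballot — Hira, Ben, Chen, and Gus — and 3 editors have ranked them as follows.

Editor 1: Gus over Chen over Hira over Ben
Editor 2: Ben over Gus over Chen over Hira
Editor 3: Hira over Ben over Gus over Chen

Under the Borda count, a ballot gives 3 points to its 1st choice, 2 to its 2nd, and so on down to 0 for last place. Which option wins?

Borda scores:
  Hira: 1 + 0 + 3 = 4
  Ben: 0 + 3 + 2 = 5
  Chen: 2 + 1 + 0 = 3
  Gus: 3 + 2 + 1 = 6
Gus has the highest total.

Gus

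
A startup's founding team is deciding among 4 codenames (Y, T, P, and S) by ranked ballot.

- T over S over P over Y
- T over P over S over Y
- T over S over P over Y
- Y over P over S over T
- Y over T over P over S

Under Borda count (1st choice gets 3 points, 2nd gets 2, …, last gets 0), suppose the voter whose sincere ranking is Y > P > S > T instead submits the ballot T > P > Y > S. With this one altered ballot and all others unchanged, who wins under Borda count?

Borda totals with the altered ballot: Y 4, T 14, P 7, S 5.
The winner is unchanged: still T.

T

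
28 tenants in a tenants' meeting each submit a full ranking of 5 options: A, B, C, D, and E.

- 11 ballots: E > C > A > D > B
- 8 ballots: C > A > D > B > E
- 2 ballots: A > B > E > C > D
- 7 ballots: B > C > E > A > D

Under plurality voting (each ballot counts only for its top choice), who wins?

E

First-place vote totals:
  A: 2
  B: 7
  C: 8
  D: 0
  E: 11
E has the most first-place votes.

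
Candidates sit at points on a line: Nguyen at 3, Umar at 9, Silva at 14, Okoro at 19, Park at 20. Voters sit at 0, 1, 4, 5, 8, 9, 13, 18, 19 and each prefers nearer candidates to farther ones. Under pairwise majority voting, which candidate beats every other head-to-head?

Umar

With single-peaked preferences on a line, the Condorcet winner is the candidate closest to the median voter.
The median voter (position 8) is closest to Umar at 9.
Check: Umar vs Silva — voters closer to Umar: 6 of 9.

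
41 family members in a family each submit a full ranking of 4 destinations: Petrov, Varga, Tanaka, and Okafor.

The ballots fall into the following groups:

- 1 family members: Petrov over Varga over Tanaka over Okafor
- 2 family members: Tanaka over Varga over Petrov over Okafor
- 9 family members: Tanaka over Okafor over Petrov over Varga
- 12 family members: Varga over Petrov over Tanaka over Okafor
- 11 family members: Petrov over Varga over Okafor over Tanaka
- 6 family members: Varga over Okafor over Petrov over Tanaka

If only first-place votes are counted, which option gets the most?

First-place vote totals:
  Petrov: 12
  Varga: 18
  Tanaka: 11
  Okafor: 0
Varga has the most first-place votes.

Varga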